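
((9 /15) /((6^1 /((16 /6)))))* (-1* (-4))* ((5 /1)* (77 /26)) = 616 /39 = 15.79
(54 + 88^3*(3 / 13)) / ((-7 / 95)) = -194286210 / 91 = -2135013.30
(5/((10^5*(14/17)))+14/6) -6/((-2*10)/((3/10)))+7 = 7915651/840000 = 9.42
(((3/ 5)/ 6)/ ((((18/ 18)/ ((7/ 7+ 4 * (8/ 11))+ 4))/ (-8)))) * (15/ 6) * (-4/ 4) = 174/ 11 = 15.82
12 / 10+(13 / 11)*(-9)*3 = -1689 / 55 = -30.71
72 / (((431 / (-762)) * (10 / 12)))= -152.75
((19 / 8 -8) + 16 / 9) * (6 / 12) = -277 / 144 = -1.92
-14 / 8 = -1.75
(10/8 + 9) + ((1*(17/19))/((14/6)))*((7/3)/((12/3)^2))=3133/304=10.31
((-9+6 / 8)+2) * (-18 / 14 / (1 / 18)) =144.64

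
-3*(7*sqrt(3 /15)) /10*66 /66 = -21*sqrt(5) /50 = -0.94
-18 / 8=-9 / 4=-2.25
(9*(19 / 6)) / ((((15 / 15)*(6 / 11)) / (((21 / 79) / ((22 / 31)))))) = 12369 / 632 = 19.57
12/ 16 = 0.75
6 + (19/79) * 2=512/79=6.48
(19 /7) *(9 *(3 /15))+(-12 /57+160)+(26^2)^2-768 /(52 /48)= 3945852497 /8645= 456431.75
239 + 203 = 442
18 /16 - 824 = -822.88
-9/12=-3/4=-0.75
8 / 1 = 8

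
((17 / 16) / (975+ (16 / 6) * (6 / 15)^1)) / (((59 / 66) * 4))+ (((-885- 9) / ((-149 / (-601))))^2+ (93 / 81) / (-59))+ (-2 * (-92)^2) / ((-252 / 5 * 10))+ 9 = 6175821230276105 / 474943392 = 13003278.57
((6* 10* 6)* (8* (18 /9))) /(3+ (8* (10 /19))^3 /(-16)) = -3458.62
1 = 1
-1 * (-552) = 552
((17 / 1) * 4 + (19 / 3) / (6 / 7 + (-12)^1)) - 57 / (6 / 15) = -8783 / 117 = -75.07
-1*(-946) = 946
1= 1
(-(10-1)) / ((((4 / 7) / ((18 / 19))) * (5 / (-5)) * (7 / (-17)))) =-1377 / 38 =-36.24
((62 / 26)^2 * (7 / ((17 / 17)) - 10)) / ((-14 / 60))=86490 / 1183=73.11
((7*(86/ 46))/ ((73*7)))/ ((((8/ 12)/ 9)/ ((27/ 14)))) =31347/ 47012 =0.67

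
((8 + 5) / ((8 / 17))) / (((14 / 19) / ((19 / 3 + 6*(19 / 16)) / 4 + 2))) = 2162485 / 10752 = 201.12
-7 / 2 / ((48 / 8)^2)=-7 / 72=-0.10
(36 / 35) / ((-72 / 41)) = -0.59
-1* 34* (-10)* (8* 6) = 16320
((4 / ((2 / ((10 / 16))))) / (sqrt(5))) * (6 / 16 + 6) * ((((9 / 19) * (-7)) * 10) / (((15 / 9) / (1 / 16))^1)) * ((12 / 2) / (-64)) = 28917 * sqrt(5) / 155648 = 0.42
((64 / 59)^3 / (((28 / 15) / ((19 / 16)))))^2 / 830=136272936960 / 171548230317947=0.00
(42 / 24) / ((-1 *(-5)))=7 / 20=0.35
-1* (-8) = 8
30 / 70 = 3 / 7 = 0.43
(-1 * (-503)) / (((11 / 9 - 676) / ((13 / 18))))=-6539 / 12146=-0.54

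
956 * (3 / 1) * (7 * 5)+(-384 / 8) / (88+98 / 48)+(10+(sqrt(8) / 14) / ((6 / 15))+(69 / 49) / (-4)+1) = 5 * sqrt(2) / 14+42520835495 / 423556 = 100390.62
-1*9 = -9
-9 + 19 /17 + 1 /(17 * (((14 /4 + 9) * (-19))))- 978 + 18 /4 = -15849329 /16150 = -981.38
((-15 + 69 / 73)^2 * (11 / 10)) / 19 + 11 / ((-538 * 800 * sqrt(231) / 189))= 304722 / 26645 - 9 * sqrt(231) / 430400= 11.44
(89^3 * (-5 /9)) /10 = -704969 /18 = -39164.94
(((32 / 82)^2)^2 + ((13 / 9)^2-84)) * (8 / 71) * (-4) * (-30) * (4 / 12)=-84478268480 / 228886641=-369.08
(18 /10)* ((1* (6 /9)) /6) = 1 /5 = 0.20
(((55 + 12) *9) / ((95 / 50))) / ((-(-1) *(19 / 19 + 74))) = 402 / 95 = 4.23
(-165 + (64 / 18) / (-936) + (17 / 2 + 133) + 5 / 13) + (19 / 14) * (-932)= -18987347 / 14742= -1287.98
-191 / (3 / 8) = -1528 / 3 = -509.33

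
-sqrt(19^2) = -19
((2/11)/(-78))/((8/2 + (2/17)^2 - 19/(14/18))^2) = -4092529/731705575029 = -0.00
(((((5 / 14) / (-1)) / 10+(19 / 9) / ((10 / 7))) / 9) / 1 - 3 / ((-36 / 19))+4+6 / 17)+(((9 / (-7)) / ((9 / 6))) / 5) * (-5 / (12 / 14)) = 342016 / 48195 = 7.10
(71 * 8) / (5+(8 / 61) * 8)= 34648 / 369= 93.90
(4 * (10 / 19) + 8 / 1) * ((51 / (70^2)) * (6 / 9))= 1632 / 23275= 0.07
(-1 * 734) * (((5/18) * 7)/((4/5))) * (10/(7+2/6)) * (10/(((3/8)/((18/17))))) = -12845000/187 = -68689.84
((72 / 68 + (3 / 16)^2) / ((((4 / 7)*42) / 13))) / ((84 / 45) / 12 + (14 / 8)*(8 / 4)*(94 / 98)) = 6498765 / 38523904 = 0.17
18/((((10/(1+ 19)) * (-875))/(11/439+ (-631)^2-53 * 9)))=-6284998332/384125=-16361.86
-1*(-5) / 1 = 5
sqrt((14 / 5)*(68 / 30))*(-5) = -2*sqrt(357) / 3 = -12.60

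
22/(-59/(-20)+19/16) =1760/331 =5.32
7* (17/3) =119/3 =39.67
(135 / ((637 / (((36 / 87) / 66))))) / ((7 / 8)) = 2160 / 1422421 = 0.00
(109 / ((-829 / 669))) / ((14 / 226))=-8240073 / 5803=-1419.97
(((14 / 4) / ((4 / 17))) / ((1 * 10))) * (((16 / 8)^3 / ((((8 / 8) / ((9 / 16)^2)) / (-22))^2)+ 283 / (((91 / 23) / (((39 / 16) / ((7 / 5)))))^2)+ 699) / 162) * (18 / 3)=31805510987 / 505774080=62.88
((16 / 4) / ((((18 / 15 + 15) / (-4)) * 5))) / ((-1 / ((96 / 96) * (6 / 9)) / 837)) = 110.22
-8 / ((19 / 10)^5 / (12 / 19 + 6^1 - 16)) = 142400000 / 47045881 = 3.03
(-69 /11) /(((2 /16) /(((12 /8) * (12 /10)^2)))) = -29808 /275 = -108.39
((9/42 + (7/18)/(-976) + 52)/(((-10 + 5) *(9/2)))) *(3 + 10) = -16694743/553392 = -30.17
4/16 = 1/4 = 0.25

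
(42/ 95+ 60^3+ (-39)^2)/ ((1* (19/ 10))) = 114484.97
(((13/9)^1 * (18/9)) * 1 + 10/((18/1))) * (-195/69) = -2015/207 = -9.73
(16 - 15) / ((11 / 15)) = 15 / 11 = 1.36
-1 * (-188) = 188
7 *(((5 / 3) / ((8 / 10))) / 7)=25 / 12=2.08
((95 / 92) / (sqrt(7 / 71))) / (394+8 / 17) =1615*sqrt(497) / 4318664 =0.01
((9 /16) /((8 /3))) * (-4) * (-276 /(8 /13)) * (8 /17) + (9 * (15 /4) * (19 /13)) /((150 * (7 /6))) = 11037087 /61880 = 178.36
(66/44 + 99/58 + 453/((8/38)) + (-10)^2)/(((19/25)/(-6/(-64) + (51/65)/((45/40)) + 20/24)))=4419309625/916864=4820.03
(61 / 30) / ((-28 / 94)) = -2867 / 420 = -6.83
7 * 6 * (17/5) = 714/5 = 142.80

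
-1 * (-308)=308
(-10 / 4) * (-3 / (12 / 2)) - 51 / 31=-49 / 124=-0.40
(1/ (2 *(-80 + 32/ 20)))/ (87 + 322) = -0.00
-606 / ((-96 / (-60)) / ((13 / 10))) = -3939 / 8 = -492.38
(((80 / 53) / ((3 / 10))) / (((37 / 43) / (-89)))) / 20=-153080 / 5883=-26.02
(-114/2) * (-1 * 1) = 57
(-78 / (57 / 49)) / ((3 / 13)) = -16562 / 57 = -290.56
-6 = -6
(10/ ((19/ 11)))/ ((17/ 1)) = 110/ 323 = 0.34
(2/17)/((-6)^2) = 1/306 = 0.00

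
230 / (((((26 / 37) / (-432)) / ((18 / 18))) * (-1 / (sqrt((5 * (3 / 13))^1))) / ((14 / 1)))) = 25734240 * sqrt(195) / 169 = 2126385.23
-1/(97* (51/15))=-5/1649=-0.00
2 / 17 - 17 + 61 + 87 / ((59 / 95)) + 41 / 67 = 12419708 / 67201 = 184.81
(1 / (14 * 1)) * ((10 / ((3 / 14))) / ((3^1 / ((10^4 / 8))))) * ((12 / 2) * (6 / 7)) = 50000 / 7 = 7142.86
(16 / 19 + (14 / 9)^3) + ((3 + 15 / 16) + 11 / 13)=27052145 / 2881008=9.39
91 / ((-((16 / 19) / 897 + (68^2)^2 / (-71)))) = 110114823 / 364402790032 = 0.00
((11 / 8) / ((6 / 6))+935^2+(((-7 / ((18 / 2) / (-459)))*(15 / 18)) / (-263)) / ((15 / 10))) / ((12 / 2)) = 145704.27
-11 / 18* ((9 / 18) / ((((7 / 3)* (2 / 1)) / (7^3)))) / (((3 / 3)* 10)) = -2.25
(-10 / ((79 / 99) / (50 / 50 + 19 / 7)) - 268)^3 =-5262939268816384 / 169112377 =-31120958.51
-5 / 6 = -0.83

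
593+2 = 595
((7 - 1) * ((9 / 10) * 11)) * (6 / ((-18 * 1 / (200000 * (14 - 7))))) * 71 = -1968120000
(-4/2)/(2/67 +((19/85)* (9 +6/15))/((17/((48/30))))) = -2420375/275449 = -8.79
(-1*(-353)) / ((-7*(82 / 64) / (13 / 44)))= -36712 / 3157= -11.63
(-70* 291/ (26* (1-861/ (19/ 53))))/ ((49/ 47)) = 0.31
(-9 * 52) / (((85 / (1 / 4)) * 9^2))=-13 / 765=-0.02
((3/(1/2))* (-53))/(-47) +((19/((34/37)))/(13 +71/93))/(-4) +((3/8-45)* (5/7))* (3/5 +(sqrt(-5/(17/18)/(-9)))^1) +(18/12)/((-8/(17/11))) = -15* sqrt(170)/8-1172186223/89999360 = -37.47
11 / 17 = 0.65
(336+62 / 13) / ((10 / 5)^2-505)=-4430 / 6513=-0.68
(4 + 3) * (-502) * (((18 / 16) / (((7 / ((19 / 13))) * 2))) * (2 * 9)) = -386289 / 52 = -7428.63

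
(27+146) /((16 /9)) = 1557 /16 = 97.31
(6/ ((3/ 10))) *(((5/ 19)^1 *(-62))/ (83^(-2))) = -2247989.47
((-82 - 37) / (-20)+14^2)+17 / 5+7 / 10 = 4121 / 20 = 206.05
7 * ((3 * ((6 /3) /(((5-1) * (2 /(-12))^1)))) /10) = -63 /10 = -6.30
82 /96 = 41 /48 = 0.85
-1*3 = -3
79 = 79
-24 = -24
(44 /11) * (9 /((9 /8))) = 32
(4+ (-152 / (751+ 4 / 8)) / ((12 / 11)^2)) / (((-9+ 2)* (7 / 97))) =-7.58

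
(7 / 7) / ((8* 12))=1 / 96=0.01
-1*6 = -6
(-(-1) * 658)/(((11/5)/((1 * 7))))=23030/11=2093.64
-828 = -828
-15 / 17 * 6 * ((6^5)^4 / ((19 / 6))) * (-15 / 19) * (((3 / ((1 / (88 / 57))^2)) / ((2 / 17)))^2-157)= 13651327319932185338393395200 / 799779977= 17068853575378000915.36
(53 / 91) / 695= 53 / 63245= 0.00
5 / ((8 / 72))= 45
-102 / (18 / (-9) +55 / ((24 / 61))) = -2448 / 3307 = -0.74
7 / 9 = 0.78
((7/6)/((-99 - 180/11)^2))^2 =717409/93357451811556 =0.00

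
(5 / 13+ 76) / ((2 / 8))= 3972 / 13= 305.54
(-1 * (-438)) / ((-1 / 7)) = -3066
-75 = -75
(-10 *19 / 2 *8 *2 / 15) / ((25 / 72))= -291.84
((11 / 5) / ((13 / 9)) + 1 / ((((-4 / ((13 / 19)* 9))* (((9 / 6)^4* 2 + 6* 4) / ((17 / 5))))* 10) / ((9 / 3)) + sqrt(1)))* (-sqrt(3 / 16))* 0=0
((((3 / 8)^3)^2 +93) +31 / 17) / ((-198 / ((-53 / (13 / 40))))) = 111985958065 / 1433862144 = 78.10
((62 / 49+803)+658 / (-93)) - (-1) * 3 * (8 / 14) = 3640607 / 4557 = 798.90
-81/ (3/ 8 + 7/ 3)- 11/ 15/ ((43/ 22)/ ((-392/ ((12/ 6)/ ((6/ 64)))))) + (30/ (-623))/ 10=-160325833/ 6965140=-23.02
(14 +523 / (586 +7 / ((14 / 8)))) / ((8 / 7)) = 61481 / 4720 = 13.03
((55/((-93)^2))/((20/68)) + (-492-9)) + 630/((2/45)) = 118266613/8649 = 13674.02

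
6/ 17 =0.35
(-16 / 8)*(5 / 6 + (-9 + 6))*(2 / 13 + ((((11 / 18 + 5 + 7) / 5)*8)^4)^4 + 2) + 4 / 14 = 3271865584006460797336.19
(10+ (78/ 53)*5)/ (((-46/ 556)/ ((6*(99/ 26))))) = -3302640/ 689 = -4793.38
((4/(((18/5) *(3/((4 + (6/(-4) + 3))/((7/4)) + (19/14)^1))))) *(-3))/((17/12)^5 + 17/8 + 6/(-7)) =-8709120/12147383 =-0.72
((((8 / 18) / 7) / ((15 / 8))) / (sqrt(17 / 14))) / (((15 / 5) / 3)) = 32 *sqrt(238) / 16065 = 0.03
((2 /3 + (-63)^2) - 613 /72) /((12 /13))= 3707639 /864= 4291.25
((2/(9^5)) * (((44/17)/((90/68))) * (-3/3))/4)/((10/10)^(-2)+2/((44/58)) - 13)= 484/273692115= 0.00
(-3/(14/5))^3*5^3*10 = -2109375/1372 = -1537.45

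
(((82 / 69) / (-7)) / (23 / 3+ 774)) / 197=-82 / 74376365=-0.00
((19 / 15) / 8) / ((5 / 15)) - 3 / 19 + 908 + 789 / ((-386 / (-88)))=159616113 / 146680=1088.19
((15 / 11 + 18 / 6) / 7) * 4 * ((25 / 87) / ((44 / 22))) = 800 / 2233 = 0.36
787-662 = 125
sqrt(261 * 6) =3 * sqrt(174) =39.57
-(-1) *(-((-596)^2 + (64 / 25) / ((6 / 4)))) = -355217.71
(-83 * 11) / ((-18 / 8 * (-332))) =-11 / 9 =-1.22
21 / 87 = 7 / 29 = 0.24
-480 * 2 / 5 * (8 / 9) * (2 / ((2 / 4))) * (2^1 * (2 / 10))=-4096 / 15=-273.07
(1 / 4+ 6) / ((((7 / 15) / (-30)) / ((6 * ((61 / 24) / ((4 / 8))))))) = -343125 / 28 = -12254.46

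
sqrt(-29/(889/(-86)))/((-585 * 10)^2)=sqrt(2217166)/30423802500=0.00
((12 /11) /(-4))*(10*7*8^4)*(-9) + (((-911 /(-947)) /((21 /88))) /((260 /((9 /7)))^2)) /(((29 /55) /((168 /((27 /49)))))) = 179649690428892 /255268585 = 703767.33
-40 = -40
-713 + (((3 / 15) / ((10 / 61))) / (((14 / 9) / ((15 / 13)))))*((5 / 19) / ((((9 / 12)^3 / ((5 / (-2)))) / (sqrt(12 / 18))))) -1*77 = -790 -2440*sqrt(6) / 5187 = -791.15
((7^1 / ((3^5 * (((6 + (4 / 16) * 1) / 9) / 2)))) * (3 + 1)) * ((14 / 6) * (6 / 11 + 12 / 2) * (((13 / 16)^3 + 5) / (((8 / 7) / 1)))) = 24.55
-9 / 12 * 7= -21 / 4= -5.25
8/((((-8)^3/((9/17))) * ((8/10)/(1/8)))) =-45/34816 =-0.00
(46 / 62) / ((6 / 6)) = 23 / 31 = 0.74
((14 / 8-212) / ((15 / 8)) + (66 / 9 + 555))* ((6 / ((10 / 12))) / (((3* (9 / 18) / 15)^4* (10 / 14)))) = 45380160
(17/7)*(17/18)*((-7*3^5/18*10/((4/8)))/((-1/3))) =13005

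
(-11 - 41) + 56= 4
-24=-24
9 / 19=0.47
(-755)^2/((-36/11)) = -6270275/36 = -174174.31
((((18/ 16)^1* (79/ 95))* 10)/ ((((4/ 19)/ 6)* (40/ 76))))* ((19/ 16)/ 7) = 770013/ 8960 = 85.94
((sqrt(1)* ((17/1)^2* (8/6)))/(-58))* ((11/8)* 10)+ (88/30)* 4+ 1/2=-11472/145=-79.12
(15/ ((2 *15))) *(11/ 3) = 11/ 6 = 1.83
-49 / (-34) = 49 / 34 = 1.44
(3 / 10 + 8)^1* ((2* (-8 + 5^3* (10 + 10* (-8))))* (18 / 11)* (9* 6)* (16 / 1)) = -11304966528 / 55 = -205544845.96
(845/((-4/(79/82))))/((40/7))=-35.62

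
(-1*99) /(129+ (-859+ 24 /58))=2871 /21158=0.14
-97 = -97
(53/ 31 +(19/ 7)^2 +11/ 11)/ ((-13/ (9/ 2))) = -137763/ 39494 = -3.49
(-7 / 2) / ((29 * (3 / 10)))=-35 / 87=-0.40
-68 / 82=-34 / 41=-0.83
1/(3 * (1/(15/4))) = 5/4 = 1.25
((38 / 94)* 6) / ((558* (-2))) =-19 / 8742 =-0.00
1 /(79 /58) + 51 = 4087 /79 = 51.73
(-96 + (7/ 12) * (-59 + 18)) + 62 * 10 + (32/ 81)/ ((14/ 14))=162155/ 324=500.48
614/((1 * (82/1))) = 7.49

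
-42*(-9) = 378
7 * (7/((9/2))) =98/9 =10.89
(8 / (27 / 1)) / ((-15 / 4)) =-32 / 405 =-0.08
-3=-3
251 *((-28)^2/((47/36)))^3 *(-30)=-169297547396382720/103823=-1630636250121.68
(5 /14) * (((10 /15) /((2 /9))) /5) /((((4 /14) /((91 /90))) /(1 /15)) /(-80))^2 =463736 /6075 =76.34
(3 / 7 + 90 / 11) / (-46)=-663 / 3542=-0.19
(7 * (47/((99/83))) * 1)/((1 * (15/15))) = 27307/99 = 275.83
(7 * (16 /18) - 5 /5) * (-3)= -47 /3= -15.67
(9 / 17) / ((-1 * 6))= -3 / 34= -0.09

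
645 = 645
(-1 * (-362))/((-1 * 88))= -181/44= -4.11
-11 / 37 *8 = -88 / 37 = -2.38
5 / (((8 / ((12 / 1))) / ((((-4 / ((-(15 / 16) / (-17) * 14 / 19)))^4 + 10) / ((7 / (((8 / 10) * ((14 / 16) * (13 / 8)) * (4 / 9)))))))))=74186247741144929 / 1458607500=50861008.01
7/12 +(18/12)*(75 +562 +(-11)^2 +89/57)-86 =1053.93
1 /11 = 0.09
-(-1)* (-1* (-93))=93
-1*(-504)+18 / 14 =505.29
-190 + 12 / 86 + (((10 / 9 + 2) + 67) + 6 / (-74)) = -1715852 / 14319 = -119.83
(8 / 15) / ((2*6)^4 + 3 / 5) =8 / 311049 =0.00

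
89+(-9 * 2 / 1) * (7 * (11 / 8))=-337 / 4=-84.25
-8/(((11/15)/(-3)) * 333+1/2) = 80/809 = 0.10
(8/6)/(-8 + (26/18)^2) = -108/479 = -0.23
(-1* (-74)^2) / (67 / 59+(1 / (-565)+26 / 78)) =-547627380 / 146723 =-3732.39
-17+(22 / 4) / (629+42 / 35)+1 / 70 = -1872307 / 110285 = -16.98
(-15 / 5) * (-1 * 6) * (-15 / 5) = -54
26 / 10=13 / 5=2.60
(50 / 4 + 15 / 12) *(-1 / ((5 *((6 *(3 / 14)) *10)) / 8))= -77 / 45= -1.71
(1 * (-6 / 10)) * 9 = -27 / 5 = -5.40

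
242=242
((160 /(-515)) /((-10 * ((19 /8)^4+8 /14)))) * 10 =917504 /95648993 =0.01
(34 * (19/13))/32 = 1.55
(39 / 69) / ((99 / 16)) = 0.09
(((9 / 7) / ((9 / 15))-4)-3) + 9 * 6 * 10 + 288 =5762 / 7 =823.14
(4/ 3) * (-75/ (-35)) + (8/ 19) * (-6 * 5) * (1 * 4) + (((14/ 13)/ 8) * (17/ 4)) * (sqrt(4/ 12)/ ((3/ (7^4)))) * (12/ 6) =-6340/ 133 + 285719 * sqrt(3)/ 936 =481.05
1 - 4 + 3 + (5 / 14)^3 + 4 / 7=1693 / 2744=0.62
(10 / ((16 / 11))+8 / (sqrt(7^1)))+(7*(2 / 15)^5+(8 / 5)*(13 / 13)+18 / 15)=8*sqrt(7) / 7+58777417 / 6075000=12.70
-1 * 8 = -8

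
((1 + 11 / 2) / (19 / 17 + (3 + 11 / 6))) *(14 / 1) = 9282 / 607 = 15.29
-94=-94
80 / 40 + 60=62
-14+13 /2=-15 /2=-7.50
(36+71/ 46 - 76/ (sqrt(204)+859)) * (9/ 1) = 1368 * sqrt(51)/ 737677+11438686035/ 33933142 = 337.11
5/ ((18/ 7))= 35/ 18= 1.94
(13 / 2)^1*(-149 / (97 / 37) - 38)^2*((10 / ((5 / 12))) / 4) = 3300242439 / 9409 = 350753.79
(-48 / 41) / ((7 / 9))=-432 / 287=-1.51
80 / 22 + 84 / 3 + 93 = 1371 / 11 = 124.64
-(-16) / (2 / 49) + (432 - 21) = 803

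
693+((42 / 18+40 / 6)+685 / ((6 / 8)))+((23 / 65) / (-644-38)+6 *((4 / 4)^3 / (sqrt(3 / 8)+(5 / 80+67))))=247325153579783 / 153102476670-384 *sqrt(6) / 1151233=1615.42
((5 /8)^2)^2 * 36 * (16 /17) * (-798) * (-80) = 11221875 /34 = 330055.15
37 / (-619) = -37 / 619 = -0.06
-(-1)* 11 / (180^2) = 11 / 32400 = 0.00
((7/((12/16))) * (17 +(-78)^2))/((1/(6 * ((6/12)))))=170828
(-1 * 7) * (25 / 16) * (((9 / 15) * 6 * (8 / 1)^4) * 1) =-161280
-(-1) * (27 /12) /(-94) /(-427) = 9 /160552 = 0.00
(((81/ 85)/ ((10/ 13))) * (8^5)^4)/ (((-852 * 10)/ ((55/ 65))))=-21401105429264596992/ 150875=-141846597708464.60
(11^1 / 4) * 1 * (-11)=-121 / 4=-30.25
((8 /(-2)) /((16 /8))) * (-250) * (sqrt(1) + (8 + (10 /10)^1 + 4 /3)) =17000 /3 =5666.67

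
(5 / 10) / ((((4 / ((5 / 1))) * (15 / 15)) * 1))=5 / 8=0.62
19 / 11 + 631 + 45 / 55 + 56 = 7585 / 11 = 689.55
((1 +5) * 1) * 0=0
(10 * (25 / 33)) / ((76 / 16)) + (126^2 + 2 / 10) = 49776887 / 3135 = 15877.79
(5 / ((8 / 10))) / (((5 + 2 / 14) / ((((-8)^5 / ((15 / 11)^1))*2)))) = -1576960 / 27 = -58405.93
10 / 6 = 5 / 3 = 1.67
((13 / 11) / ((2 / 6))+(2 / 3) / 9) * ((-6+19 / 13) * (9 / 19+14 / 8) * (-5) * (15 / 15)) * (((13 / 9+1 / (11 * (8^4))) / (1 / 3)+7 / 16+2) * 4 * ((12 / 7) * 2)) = 3773063503625 / 222469632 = 16959.90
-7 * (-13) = 91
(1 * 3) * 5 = 15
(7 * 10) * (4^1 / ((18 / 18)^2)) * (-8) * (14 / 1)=-31360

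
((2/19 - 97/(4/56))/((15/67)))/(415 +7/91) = -374530/25631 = -14.61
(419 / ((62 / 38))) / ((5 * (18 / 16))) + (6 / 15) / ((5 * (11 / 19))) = 3513442 / 76725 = 45.79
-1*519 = -519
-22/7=-3.14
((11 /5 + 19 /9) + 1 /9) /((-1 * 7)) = -199 /315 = -0.63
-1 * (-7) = 7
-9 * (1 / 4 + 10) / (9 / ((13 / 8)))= -16.66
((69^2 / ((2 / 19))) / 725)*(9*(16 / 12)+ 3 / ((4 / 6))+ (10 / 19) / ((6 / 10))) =3143847 / 2900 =1084.09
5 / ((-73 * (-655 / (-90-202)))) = -4 / 131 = -0.03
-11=-11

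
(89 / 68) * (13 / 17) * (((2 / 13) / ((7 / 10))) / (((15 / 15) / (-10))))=-4450 / 2023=-2.20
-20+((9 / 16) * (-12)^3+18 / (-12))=-1987 / 2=-993.50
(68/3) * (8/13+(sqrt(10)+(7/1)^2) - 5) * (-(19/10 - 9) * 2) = 4828 * sqrt(10)/15+560048/39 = 15378.04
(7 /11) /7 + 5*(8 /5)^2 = 709 /55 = 12.89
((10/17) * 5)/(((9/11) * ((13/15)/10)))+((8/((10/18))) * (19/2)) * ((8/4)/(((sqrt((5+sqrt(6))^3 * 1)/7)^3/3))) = 1407672/(5 * (sqrt(6)+5)^(9/2))+27500/663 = 74.97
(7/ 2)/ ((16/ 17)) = 119/ 32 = 3.72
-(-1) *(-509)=-509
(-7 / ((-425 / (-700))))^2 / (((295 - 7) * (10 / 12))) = 2401 / 4335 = 0.55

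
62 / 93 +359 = 1079 / 3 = 359.67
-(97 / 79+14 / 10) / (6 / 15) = -519 / 79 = -6.57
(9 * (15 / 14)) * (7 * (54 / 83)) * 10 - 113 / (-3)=118729 / 249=476.82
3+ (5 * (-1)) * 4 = -17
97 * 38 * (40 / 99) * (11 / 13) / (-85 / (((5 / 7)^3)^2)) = -460750000 / 234003861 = -1.97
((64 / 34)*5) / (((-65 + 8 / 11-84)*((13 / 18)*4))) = -7920 / 360451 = -0.02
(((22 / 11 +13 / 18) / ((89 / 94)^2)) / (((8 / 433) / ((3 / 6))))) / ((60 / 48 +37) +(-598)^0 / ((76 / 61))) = 127214101 / 60453072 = 2.10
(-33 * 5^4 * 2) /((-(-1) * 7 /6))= -247500 /7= -35357.14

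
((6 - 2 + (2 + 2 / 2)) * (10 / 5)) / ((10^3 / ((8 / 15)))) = 14 / 1875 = 0.01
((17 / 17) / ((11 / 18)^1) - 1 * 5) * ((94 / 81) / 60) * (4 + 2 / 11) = -0.27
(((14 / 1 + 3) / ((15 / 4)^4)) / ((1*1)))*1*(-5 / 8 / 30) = -272 / 151875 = -0.00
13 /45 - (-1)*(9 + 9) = 823 /45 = 18.29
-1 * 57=-57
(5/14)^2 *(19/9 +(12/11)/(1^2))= 0.41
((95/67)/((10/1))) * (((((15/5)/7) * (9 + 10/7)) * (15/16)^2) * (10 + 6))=8.91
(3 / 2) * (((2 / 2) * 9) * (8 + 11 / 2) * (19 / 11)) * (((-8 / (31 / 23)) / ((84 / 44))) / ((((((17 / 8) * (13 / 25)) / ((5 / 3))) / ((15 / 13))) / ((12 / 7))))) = -12742920000 / 4364087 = -2919.95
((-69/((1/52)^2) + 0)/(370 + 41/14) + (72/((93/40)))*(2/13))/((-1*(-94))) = -482256/91481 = -5.27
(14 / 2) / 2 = 7 / 2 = 3.50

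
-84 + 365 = 281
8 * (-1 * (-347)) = 2776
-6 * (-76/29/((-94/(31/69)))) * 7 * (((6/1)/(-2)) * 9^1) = 445284/31349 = 14.20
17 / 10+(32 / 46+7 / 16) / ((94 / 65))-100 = -16866443 / 172960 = -97.52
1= 1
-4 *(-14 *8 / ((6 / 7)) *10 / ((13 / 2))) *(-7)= -219520 / 39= -5628.72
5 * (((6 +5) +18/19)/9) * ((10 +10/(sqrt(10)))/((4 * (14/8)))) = 1135 * sqrt(10)/1197 +11350/1197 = 12.48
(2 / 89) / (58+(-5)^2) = 0.00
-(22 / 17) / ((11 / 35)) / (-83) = 70 / 1411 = 0.05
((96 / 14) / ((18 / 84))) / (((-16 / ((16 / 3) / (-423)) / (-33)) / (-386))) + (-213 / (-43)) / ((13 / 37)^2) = 1110727355 / 3073941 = 361.34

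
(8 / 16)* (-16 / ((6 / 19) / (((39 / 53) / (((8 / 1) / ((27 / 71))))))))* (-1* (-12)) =-40014 / 3763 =-10.63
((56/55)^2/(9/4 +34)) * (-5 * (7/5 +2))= -213248/438625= -0.49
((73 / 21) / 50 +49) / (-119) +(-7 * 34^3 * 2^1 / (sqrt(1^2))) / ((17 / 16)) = -64710157123 / 124950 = -517888.41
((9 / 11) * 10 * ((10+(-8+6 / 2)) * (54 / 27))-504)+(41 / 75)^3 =-1958429369 / 4640625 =-422.02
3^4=81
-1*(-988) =988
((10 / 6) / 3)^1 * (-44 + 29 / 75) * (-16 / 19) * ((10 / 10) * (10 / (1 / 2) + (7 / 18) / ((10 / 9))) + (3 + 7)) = 7941988 / 12825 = 619.26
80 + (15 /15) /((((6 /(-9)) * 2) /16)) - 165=-97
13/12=1.08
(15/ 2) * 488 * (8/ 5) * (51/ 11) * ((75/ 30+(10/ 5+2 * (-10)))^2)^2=17238442986/ 11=1567131180.55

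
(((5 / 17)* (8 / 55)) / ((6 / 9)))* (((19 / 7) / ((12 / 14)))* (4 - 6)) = -76 / 187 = -0.41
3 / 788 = 0.00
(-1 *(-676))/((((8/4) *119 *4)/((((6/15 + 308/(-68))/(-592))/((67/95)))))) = 1127061/160480544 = 0.01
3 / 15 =1 / 5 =0.20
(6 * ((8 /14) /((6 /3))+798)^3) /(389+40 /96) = 12563240937984 /1602839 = 7838117.83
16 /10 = 8 /5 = 1.60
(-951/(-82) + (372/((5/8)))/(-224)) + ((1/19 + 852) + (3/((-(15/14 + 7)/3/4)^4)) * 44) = 13388918624710271/8890972595330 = 1505.90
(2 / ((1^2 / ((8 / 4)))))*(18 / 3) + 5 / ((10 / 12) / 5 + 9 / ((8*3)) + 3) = 432 / 17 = 25.41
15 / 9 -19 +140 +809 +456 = 4163 / 3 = 1387.67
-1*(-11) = 11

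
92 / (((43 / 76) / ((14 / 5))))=97888 / 215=455.29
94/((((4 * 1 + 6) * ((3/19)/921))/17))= 4660567/5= 932113.40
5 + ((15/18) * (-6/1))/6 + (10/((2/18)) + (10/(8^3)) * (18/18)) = 72335/768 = 94.19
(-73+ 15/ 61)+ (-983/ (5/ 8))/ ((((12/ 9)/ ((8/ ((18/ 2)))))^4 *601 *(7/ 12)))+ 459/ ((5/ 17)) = 51515192021/ 34644645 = 1486.96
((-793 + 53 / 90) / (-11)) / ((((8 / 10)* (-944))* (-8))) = 71317 / 5981184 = 0.01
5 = 5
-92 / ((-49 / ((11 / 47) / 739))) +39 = 66375775 / 1701917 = 39.00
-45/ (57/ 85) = -1275/ 19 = -67.11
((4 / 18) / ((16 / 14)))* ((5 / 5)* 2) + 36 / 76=0.86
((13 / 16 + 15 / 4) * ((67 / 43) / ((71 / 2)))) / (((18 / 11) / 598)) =16086499 / 219816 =73.18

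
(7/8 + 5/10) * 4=5.50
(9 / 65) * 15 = 27 / 13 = 2.08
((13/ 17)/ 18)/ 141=13/ 43146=0.00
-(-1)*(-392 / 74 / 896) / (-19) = 7 / 22496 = 0.00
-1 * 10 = -10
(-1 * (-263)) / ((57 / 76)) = 1052 / 3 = 350.67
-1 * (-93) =93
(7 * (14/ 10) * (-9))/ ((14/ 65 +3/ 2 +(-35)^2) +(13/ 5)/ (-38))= -108927/ 1514909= -0.07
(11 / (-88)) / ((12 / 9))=-3 / 32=-0.09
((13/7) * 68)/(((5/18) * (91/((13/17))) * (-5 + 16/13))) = -12168/12005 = -1.01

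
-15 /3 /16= -5 /16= -0.31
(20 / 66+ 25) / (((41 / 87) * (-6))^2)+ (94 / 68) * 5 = 38010305 / 3772164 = 10.08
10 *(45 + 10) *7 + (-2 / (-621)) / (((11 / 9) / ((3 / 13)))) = 12662652 / 3289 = 3850.00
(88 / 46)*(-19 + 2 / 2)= -792 / 23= -34.43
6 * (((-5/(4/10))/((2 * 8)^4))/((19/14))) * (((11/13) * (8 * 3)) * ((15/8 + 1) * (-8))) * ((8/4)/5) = 79695/505856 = 0.16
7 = 7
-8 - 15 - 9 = -32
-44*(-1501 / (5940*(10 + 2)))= 1501 / 1620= 0.93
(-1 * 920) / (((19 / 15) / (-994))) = 13717200 / 19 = 721957.89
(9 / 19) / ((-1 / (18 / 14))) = -81 / 133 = -0.61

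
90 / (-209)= -0.43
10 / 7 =1.43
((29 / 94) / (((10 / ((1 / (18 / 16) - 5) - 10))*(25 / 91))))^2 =112327533409 / 44732250000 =2.51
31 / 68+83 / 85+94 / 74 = 33999 / 12580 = 2.70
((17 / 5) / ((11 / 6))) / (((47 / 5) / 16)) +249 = 130365 / 517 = 252.16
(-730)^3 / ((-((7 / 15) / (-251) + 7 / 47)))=34419251617500 / 13013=2644989750.06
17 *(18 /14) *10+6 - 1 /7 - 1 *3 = 1550 /7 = 221.43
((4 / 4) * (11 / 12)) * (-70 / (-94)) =385 / 564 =0.68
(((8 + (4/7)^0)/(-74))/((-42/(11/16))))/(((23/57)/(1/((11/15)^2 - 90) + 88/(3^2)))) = 0.05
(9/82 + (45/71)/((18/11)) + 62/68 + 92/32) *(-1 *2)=-8.57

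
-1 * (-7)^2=-49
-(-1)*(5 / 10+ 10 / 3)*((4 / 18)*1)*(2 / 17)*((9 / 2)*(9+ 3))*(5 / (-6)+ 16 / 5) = 12.81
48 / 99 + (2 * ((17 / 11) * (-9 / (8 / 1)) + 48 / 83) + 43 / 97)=-1479853 / 1062732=-1.39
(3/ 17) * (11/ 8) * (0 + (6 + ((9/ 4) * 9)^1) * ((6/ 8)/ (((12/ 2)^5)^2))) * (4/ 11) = 35/ 1218281472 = 0.00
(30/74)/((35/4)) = 12/259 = 0.05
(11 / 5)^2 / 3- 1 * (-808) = 60721 / 75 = 809.61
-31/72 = -0.43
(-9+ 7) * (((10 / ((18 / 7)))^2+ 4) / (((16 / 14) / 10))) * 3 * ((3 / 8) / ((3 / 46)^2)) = -28679735 / 324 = -88517.70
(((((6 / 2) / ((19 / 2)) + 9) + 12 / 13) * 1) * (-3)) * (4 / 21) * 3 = -30348 / 1729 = -17.55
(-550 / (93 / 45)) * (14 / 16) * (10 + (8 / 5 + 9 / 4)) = -1599675 / 496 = -3225.15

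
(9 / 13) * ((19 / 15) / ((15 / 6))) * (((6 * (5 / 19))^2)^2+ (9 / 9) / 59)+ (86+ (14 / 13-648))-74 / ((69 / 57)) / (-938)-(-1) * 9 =-779830643235888 / 1418720532775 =-549.67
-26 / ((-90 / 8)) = 104 / 45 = 2.31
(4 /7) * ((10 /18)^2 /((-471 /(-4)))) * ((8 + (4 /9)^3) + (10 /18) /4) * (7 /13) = 2398900 /361557027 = 0.01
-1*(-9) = 9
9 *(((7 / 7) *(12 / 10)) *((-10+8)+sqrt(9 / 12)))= -108 / 5+27 *sqrt(3) / 5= -12.25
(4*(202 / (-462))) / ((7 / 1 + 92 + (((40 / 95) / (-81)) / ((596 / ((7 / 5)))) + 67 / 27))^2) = -44257808390175 / 260611761581236373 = -0.00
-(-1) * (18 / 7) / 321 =6 / 749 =0.01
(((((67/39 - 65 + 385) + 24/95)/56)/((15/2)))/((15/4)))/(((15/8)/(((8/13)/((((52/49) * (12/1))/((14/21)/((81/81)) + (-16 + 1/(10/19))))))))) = -517719034/7315059375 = -0.07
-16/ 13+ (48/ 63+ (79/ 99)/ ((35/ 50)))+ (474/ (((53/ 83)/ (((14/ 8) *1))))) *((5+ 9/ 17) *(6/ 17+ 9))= 174913977787/ 2603601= 67181.56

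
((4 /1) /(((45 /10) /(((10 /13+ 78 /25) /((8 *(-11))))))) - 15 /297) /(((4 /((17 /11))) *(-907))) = 5457 /142671100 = 0.00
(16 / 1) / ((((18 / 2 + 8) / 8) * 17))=128 / 289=0.44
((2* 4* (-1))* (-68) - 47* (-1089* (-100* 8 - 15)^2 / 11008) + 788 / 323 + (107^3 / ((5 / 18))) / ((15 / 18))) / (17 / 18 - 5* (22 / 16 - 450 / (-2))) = -7410.82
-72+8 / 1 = -64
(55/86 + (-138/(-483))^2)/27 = 1013/37926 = 0.03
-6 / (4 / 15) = -45 / 2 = -22.50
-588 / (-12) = 49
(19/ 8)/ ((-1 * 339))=-19/ 2712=-0.01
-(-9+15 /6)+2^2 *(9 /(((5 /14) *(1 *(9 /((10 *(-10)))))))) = -1113.50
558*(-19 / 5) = -10602 / 5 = -2120.40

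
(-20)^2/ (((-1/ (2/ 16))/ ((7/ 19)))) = -18.42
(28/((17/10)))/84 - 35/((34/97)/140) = -712940/51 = -13979.22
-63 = -63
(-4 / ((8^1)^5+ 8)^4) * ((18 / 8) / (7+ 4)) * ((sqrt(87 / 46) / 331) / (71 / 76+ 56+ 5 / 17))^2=-282663 / 75641412123051064278382046411264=-0.00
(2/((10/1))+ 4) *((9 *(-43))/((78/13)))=-2709/10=-270.90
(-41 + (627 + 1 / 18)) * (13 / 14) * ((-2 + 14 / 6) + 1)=19591 / 27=725.59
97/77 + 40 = 3177/77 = 41.26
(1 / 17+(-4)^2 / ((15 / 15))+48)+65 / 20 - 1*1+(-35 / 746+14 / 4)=69.76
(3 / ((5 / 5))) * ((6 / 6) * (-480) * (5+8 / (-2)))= -1440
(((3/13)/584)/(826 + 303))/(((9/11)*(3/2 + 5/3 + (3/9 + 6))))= 11/244283988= 0.00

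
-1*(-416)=416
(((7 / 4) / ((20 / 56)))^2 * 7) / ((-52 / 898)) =-7546343 / 2600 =-2902.44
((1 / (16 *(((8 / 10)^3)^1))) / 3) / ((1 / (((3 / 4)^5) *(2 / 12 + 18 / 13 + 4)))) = 1461375 / 27262976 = 0.05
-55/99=-0.56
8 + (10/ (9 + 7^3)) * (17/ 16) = 8.03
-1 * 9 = -9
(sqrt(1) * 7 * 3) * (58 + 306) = 7644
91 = 91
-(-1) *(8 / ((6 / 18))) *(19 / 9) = 152 / 3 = 50.67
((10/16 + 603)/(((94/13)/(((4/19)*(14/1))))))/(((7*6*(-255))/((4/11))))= -5707/683145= -0.01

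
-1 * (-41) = 41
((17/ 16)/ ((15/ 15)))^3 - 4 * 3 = -44239/ 4096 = -10.80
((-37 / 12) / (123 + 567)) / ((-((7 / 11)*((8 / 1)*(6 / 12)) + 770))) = 407 / 70363440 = 0.00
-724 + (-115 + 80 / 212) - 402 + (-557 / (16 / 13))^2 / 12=2576907077 / 162816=15827.11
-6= -6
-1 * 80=-80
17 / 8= 2.12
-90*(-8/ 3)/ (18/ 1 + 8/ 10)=600/ 47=12.77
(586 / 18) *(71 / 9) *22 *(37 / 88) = 769711 / 324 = 2375.65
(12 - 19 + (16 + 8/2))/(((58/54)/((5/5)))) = 351/29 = 12.10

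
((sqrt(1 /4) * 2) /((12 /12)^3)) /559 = 1 /559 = 0.00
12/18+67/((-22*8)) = 151/528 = 0.29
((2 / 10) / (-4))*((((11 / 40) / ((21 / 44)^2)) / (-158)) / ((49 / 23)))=30613 / 170711100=0.00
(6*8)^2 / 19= 2304 / 19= 121.26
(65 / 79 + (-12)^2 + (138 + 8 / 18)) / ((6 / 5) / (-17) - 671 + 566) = -17119255 / 6349941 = -2.70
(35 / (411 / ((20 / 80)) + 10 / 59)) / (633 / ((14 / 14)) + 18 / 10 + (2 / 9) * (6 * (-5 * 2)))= 75 / 2189564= 0.00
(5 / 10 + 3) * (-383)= -2681 / 2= -1340.50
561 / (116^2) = 561 / 13456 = 0.04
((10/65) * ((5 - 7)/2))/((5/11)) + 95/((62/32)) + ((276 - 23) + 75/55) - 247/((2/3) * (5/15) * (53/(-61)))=3717670903/2349490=1582.33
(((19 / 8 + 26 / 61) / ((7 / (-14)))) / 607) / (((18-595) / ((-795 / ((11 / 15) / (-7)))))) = 114110325 / 940041476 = 0.12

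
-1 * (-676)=676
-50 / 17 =-2.94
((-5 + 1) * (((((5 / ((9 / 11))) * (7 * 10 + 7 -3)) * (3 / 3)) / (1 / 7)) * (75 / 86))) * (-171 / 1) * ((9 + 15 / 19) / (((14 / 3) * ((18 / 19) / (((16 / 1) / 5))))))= 575335200 / 43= 13379888.37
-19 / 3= -6.33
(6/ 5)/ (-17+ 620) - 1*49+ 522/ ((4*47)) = -4366537/ 94470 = -46.22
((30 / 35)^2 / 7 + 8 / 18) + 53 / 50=1.61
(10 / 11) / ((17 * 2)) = 5 / 187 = 0.03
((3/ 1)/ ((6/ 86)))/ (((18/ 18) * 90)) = 43/ 90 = 0.48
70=70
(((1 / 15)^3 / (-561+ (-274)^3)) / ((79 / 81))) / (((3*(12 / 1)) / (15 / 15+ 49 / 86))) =-0.00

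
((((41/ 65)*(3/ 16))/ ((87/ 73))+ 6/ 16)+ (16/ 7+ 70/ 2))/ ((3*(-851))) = -7971881/ 538989360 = -0.01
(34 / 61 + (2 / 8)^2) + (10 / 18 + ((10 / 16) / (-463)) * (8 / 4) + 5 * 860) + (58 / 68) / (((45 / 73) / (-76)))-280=1353743991427 / 345694320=3916.01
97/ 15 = 6.47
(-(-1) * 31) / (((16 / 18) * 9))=31 / 8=3.88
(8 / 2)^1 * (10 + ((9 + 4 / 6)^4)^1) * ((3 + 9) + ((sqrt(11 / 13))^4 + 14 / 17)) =110176127236 / 232713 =473442.08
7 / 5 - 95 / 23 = -314 / 115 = -2.73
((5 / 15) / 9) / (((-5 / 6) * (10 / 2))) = -2 / 225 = -0.01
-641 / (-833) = 641 / 833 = 0.77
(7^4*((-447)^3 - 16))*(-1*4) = 857777792956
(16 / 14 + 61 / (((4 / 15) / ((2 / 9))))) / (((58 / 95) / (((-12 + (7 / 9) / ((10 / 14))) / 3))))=-20365207 / 65772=-309.63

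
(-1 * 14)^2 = 196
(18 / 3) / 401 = 6 / 401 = 0.01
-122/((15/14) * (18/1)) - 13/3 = -1439/135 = -10.66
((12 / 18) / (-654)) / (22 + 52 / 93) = -31 / 686046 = -0.00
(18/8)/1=9/4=2.25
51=51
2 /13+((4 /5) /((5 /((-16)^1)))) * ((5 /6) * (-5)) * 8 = 3334 /39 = 85.49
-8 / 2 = -4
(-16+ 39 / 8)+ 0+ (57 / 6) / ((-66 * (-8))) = -11729 / 1056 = -11.11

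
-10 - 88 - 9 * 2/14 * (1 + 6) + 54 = -53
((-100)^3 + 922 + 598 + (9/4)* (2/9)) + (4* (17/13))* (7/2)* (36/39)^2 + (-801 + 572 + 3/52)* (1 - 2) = -8772488813/8788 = -998234.96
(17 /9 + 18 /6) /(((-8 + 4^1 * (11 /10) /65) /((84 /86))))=-100100 /166281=-0.60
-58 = -58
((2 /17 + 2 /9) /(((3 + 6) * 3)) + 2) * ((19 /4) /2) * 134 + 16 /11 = 641.96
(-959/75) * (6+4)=-1918/15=-127.87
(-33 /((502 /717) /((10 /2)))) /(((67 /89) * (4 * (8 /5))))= -52645725 /1076288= -48.91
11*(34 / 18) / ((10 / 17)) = 3179 / 90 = 35.32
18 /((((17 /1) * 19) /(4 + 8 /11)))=936 /3553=0.26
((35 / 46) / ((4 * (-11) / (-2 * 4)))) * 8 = 280 / 253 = 1.11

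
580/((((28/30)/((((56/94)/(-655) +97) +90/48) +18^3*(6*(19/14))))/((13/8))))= 463935282176535/9654176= 48055399.26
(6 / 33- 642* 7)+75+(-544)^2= 3206689 / 11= 291517.18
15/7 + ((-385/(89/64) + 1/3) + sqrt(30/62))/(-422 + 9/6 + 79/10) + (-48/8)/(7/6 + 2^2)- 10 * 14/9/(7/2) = -1001414236/358584471- 5 * sqrt(465)/63953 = -2.79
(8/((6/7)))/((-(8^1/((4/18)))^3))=-7/34992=-0.00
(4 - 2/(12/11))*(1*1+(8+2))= 143/6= 23.83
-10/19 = -0.53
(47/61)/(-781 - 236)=-47/62037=-0.00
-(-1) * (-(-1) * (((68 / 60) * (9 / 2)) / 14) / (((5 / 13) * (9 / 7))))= 221 / 300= 0.74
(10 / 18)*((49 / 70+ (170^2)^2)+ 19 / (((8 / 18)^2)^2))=1069069424191 / 2304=464005826.47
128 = 128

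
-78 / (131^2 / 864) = -67392 / 17161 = -3.93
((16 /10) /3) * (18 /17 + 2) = 416 /255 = 1.63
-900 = -900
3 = 3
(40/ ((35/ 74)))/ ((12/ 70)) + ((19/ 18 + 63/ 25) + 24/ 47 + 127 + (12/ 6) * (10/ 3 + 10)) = 651.09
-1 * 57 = -57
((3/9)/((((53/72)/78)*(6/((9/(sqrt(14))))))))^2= 3942432/19663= 200.50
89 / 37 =2.41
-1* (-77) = 77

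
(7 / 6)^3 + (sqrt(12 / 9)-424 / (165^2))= 2 * sqrt(3) / 3 + 1027399 / 653400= 2.73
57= 57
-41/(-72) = 41/72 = 0.57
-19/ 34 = -0.56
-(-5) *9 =45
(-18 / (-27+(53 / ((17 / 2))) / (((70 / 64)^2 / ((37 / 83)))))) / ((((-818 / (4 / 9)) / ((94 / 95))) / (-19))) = 0.01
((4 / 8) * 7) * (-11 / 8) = -4.81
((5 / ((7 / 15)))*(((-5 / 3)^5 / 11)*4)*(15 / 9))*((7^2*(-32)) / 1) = 350000000 / 2673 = 130939.02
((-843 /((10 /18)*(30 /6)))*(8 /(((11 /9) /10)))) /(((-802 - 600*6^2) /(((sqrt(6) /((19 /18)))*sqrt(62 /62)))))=9832752*sqrt(6) /11705045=2.06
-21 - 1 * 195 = -216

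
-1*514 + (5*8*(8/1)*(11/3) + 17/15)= 9907/15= 660.47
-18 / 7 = -2.57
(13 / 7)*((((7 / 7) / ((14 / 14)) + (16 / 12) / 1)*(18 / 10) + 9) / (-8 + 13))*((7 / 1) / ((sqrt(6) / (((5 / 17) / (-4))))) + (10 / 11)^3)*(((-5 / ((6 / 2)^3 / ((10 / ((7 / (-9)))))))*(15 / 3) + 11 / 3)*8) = 2720640 / 5929-31174*sqrt(6) / 595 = 330.53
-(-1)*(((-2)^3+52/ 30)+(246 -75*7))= -4279/ 15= -285.27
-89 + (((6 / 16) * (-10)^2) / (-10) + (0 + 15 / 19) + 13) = -6001 / 76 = -78.96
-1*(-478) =478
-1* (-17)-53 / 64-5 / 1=715 / 64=11.17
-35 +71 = 36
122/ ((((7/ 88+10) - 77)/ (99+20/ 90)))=-9587248/ 53001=-180.89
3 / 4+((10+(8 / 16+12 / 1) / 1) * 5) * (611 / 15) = 4583.25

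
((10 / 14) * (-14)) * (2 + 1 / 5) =-22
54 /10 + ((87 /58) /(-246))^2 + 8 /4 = 995157 /134480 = 7.40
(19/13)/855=1/585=0.00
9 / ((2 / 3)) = 27 / 2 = 13.50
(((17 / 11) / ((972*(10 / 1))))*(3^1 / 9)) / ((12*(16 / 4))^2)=17 / 739031040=0.00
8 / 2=4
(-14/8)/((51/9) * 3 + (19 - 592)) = 7/2224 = 0.00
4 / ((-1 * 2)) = -2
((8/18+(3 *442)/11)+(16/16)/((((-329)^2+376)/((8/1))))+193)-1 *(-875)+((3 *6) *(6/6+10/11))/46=294246838343/247320909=1189.74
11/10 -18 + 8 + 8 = -9/10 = -0.90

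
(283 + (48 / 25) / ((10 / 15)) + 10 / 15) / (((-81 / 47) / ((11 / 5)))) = -11110847 / 30375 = -365.79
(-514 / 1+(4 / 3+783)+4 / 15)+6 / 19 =25737 / 95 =270.92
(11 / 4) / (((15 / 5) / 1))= 11 / 12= 0.92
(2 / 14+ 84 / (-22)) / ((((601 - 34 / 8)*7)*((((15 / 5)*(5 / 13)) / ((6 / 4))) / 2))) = -14716 / 6432965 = -0.00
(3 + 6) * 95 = 855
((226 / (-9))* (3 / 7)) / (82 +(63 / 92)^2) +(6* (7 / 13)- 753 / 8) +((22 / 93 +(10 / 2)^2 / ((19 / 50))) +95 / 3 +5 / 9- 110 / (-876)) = 1445147300881645 / 196642797289848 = 7.35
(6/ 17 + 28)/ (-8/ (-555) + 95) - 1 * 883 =-882.70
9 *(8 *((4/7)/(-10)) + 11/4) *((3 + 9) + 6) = 26001/70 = 371.44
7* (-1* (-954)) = 6678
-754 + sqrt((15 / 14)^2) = -10541 / 14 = -752.93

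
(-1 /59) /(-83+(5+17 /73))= 73 /334943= 0.00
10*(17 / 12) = 85 / 6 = 14.17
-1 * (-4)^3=64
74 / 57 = 1.30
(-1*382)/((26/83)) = -15853/13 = -1219.46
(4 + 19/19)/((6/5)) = 25/6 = 4.17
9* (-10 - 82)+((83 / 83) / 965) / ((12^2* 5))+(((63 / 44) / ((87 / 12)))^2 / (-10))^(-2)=78935970184012729 / 1216128589200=64907.59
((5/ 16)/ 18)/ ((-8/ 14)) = -35/ 1152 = -0.03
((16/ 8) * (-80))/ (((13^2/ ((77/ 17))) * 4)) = -3080/ 2873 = -1.07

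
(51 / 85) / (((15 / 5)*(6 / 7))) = 7 / 30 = 0.23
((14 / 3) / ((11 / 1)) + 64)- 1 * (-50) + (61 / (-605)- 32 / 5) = 107.92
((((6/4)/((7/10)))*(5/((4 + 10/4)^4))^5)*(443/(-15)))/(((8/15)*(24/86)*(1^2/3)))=-0.00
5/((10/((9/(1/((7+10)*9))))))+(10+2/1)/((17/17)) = 1401/2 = 700.50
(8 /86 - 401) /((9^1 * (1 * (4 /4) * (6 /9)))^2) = -11.14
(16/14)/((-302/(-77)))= 44/151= 0.29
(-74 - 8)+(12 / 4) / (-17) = -1397 / 17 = -82.18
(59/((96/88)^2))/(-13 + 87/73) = -521147/124128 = -4.20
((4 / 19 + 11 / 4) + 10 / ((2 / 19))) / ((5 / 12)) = 4467 / 19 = 235.11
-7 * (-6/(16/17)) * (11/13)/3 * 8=1309/13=100.69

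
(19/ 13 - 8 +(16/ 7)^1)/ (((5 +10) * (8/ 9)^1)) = -1161/ 3640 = -0.32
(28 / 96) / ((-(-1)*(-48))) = -7 / 1152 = -0.01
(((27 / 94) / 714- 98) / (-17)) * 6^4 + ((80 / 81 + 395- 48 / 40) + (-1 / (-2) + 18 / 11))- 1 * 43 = 6629078112983 / 847171710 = 7824.95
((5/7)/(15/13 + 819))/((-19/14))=-65/101289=-0.00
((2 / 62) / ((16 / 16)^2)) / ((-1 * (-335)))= 1 / 10385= 0.00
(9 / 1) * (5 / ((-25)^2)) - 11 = -1366 / 125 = -10.93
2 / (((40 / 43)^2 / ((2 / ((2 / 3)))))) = 5547 / 800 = 6.93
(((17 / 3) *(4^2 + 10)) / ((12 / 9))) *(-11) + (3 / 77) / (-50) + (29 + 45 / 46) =-1185.52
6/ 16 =3/ 8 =0.38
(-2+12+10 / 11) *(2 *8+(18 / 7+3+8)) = 322.60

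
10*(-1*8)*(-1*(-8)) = -640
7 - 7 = 0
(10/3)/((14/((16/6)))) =40/63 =0.63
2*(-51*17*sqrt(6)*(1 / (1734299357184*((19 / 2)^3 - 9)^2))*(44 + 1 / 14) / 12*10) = -1445*sqrt(6) / 28323222180156288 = -0.00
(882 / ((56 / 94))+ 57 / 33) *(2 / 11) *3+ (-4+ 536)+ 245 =191844 / 121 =1585.49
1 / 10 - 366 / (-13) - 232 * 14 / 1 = -418567 / 130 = -3219.75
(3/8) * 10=15/4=3.75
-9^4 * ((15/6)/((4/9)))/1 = -295245/8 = -36905.62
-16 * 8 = -128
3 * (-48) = -144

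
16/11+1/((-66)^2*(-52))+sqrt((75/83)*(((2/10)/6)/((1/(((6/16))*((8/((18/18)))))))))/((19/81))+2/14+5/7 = 81*sqrt(2490)/3154+3665369/1585584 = 3.59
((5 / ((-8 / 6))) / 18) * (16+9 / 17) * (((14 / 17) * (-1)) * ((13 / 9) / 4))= 127855 / 124848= 1.02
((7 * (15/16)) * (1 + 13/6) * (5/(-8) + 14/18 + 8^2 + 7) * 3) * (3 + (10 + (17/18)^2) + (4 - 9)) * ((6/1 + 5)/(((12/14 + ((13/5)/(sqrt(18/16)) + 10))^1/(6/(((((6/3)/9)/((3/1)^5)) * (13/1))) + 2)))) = 2364619450969612375/110824077312 - 174235117439866175 * sqrt(2)/51149574144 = 16519339.05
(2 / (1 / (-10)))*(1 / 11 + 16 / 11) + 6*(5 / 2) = -175 / 11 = -15.91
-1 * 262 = -262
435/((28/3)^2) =4.99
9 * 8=72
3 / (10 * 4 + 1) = 3 / 41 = 0.07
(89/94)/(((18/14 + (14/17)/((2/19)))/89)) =9.25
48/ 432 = 1/ 9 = 0.11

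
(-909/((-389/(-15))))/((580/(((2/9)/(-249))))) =101/1872646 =0.00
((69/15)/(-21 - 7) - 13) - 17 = -4223/140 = -30.16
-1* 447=-447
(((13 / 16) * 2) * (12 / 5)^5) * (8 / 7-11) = -27900288 / 21875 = -1275.44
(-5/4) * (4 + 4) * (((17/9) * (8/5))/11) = -272/99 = -2.75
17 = 17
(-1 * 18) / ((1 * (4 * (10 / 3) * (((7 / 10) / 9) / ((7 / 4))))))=-243 / 8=-30.38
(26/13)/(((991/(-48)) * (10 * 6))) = -8/4955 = -0.00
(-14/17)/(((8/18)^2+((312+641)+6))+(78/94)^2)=-1252503/1459887376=-0.00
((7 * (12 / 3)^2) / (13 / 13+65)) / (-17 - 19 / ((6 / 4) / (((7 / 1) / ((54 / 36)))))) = -168 / 7535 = -0.02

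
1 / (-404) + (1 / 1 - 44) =-43.00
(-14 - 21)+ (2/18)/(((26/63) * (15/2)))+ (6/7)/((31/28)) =-206678/6045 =-34.19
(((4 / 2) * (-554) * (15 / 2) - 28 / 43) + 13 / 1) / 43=-356799 / 1849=-192.97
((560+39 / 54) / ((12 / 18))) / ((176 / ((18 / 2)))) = 30279 / 704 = 43.01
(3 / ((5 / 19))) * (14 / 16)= 399 / 40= 9.98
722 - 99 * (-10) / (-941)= 678412 / 941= 720.95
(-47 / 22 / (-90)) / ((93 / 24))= 94 / 15345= 0.01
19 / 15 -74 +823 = 11254 / 15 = 750.27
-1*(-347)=347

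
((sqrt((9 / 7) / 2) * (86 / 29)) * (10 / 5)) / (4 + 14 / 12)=1548 * sqrt(14) / 6293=0.92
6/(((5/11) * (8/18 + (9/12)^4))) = 152064/8765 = 17.35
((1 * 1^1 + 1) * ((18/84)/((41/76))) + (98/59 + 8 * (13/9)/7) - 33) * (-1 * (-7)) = -4403323/21771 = -202.26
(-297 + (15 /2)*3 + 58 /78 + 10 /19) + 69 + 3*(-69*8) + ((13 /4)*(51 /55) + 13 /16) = -1210523893 /652080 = -1856.40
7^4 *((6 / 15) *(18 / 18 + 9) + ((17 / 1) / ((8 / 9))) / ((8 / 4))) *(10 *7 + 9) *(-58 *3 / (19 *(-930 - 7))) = 3580949841 / 142424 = 25142.88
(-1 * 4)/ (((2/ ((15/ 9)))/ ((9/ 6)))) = -5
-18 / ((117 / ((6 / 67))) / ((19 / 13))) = -228 / 11323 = -0.02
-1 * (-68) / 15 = 68 / 15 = 4.53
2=2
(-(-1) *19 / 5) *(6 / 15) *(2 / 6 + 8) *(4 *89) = 13528 / 3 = 4509.33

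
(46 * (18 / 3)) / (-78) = -46 / 13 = -3.54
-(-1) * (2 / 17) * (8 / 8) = 2 / 17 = 0.12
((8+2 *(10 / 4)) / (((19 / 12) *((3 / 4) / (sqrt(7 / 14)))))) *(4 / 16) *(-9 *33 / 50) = -3861 *sqrt(2) / 475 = -11.50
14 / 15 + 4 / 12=19 / 15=1.27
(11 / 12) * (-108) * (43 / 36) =-473 / 4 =-118.25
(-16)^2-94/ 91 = 23202/ 91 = 254.97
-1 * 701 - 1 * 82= -783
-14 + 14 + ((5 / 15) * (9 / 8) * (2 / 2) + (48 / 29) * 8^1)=3159 / 232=13.62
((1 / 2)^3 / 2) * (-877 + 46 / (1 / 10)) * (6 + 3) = -3753 / 16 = -234.56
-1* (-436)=436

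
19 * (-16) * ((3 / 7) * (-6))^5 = 574428672 / 16807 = 34177.94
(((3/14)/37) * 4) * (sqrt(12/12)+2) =18/259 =0.07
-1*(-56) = 56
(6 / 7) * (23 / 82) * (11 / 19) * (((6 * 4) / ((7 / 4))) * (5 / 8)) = 45540 / 38171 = 1.19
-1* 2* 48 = -96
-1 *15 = -15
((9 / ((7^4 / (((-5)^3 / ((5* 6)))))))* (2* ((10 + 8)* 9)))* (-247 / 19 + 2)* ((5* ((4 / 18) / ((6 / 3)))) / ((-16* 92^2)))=-37125 / 162576512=-0.00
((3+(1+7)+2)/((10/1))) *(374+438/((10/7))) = 44239/50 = 884.78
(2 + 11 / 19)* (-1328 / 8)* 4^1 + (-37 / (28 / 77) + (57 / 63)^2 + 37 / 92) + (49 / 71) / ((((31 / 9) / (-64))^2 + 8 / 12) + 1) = -13737669584684732 / 7579249528347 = -1812.54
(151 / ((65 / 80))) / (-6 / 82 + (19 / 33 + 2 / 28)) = 45763872 / 141349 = 323.77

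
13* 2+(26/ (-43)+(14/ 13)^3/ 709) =25.40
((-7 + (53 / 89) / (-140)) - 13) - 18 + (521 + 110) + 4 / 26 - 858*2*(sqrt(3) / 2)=96078371 / 161980 - 858*sqrt(3)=-892.95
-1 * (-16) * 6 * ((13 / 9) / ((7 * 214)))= 208 / 2247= 0.09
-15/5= -3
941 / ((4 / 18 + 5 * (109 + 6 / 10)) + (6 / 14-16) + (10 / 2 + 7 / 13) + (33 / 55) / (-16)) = 61654320 / 35259703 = 1.75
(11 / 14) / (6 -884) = -11 / 12292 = -0.00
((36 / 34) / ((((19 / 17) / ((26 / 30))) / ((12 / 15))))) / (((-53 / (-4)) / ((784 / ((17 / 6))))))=5870592 / 427975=13.72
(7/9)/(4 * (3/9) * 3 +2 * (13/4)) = 2/27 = 0.07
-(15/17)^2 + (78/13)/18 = -0.45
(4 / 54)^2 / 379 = 4 / 276291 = 0.00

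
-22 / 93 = -0.24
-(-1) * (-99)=-99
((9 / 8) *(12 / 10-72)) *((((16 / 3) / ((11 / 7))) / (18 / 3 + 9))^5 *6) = -519890796544 / 1834471546875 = -0.28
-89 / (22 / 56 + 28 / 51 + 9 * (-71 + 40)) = 127092 / 397067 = 0.32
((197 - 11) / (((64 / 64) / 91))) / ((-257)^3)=-16926 / 16974593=-0.00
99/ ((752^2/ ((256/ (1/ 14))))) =1386/ 2209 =0.63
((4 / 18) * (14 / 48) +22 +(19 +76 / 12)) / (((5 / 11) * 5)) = 20.86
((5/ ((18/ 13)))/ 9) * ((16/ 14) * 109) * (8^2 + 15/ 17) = 31259020/ 9639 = 3242.97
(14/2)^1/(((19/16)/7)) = 784/19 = 41.26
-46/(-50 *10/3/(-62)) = -2139/125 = -17.11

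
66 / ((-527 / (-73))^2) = 351714 / 277729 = 1.27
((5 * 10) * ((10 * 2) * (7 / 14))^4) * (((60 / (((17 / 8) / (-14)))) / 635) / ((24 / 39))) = -1092000000 / 2159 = -505789.72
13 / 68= 0.19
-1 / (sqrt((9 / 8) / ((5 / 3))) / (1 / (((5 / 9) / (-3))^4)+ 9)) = -119348 *sqrt(30) / 625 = -1045.91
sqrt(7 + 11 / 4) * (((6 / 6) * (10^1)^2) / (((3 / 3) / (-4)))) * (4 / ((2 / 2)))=-800 * sqrt(39)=-4996.00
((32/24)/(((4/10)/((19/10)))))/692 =0.01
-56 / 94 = -28 / 47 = -0.60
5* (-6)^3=-1080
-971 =-971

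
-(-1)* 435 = 435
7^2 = 49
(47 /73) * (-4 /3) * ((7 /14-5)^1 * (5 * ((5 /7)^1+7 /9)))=44180 /1533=28.82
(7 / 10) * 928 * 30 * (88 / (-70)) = -122496 / 5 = -24499.20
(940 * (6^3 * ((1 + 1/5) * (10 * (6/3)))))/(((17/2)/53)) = 516533760/17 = 30384338.82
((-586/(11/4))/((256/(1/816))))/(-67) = 0.00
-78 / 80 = -39 / 40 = -0.98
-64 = -64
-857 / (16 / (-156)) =33423 / 4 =8355.75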